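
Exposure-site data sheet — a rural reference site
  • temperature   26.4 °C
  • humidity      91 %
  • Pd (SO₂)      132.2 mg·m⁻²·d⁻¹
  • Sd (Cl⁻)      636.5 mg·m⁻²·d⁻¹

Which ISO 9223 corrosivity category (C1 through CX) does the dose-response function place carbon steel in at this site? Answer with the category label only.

carbon steel: temperature factor f = -0.054·(16.4) = -0.8856
  sulphur-dioxide contribution → 57.12 μm/a
  chloride contribution → 323.4 μm/a
  total first-year rate 380.5 μm/a
381 μm/a falls in (200, 700] for carbon steel → category CX

CX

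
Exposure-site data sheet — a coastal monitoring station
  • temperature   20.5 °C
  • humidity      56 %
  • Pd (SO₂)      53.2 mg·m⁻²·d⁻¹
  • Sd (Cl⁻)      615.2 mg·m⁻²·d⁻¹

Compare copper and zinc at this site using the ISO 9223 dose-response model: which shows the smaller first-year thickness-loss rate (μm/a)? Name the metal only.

copper: f(T) = -0.080·(T−10) [T>10 °C] = -0.8400
  sulphur-dioxide contribution → 0.175 μm/a
  chloride contribution → 1.19 μm/a
  ⇒ r_corr(copper) = 1.365 μm/a
zinc: temperature factor f = -0.071·(10.5) = -0.7455
  sulphur-dioxide contribution → 0.4623 μm/a
  chloride contribution → 6.083 μm/a
  total first-year rate 6.545 μm/a
Ordering by μm/a: zinc (6.55) > copper (1.37)

copper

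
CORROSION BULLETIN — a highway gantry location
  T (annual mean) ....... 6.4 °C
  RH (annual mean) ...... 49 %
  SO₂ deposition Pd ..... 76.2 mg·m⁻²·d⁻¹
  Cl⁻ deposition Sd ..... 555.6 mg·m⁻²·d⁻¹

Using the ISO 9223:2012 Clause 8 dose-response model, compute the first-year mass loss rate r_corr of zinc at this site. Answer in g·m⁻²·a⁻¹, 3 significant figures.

zinc: T≤10 °C ⇒ hinge +0.038·(6.4−10) = -0.1368
  sulphur-dioxide contribution → 0.7213 μm/a
  chloride contribution → 1.637 μm/a
  total first-year rate 2.358 μm/a
Convert to mass loss: 2.358 μm/a × 7.14 g/cm³ = 16.84 g·m⁻²·a⁻¹

r_corr = 16.8 g·m⁻²·a⁻¹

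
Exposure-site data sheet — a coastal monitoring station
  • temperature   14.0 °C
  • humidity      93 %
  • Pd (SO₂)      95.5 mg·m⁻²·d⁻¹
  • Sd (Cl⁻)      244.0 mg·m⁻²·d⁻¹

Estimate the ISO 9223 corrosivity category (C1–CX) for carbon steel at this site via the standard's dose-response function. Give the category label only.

CX

carbon steel: T>10 °C ⇒ hinge -0.054·(14.0−10) = -0.2160
  sulphur-dioxide contribution → 98.07 μm/a
  chloride contribution → 116.1 μm/a
  ⇒ r_corr(carbon steel) = 214.2 μm/a
214 μm/a falls in (200, 700] for carbon steel → category CX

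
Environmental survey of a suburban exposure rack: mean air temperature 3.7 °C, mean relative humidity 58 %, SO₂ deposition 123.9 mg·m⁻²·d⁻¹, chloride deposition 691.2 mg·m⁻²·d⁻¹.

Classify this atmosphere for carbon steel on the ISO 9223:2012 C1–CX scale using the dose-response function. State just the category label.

carbon steel: f(T) = +0.150·(T−10) [T≤10 °C] = -0.9450
  sulphur-dioxide contribution → 26.9 μm/a
  chloride contribution → 46.2 μm/a
  total first-year rate 73.1 μm/a
ISO 9223 Table 2 (carbon steel): 50 < 73.1 ≤ 80 μm/a ⇒ C4

C4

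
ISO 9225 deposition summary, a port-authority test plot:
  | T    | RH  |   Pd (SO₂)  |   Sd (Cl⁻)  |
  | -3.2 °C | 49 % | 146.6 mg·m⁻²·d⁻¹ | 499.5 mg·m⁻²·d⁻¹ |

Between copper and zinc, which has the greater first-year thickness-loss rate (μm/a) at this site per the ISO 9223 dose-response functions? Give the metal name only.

copper: f(T) = +0.126·(T−10) [T≤10 °C] = -1.6632
  SO₂ term: 0.0053·146.6^0.26·exp(0.059·49-1.6632) = 0.06618
  Sd branch = 0.01025·Sd^0.27·e^(0.036·RH+0.049·T) = 0.2737 μm/a
  sum: 0.06618 + 0.2737 → r_corr = 0.3399 μm/a
zinc: temperature factor f = +0.038·(-13.2) = -0.5016
  Pd branch = 0.0129·Pd^0.44·e^(0.046·RH+f) = 0.668 μm/a
  Cl⁻ term: 0.0175·499.5^0.57·exp(0.008·49+0.085·-3.2) = 0.6813
  sum: 0.668 + 0.6813 → r_corr = 1.349 μm/a
Ordering by μm/a: zinc (1.35) > copper (0.34)

zinc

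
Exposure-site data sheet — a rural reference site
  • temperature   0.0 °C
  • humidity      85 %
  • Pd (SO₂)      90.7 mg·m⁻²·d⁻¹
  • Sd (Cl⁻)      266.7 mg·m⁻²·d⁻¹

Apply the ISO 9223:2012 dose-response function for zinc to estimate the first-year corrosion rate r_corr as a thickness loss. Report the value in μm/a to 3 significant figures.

zinc: f(T) = +0.038·(T−10) [T≤10 °C] = -0.3800
  SO₂ term: 0.0129·90.7^0.44·exp(0.046·85-0.3800) = 3.199
  Cl⁻ term: 0.0175·266.7^0.57·exp(0.008·85+0.085·0.0) = 0.834
  sum: 3.199 + 0.834 → r_corr = 4.033 μm/a

r_corr = 4.03 μm/a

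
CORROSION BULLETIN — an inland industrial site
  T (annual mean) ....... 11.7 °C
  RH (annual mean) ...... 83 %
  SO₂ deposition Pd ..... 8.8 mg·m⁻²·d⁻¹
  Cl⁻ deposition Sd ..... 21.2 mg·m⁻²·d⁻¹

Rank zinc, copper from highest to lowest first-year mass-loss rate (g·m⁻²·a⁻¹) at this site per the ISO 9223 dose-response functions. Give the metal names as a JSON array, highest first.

zinc: T>10 °C ⇒ hinge -0.071·(11.7−10) = -0.1207
  sulphur-dioxide contribution → 1.355 μm/a
  chloride contribution → 0.524 μm/a
  total first-year rate 1.879 μm/a
  mass loss = 1.879 μm/a × 7.14 g/cm³ = 13.41 g·m⁻²·a⁻¹
copper: T>10 °C ⇒ hinge -0.080·(11.7−10) = -0.1360
  sulphur-dioxide contribution → 1.09 μm/a
  chloride contribution → 0.8232 μm/a
  ⇒ r_corr(copper) = 1.913 μm/a
  mass loss = 1.913 μm/a × 8.96 g/cm³ = 17.14 g·m⁻²·a⁻¹
Ordering by g·m⁻²·a⁻¹: copper (17.1) > zinc (13.4)

["copper", "zinc"]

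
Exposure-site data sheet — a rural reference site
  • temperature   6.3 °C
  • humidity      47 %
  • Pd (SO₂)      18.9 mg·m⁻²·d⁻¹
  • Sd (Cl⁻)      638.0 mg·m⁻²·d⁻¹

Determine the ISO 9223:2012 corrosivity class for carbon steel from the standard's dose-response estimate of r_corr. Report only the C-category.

carbon steel: T≤10 °C ⇒ hinge +0.150·(6.3−10) = -0.5550
  Pd branch = 1.77·Pd^0.52·e^(0.02·RH+f) = 11.99 μm/a
  Cl⁻ term: 0.102·638.0^0.62·exp(0.033·47+0.04·6.3) = 33.93
  sum: 11.99 + 33.93 → r_corr = 45.93 μm/a
Category bounds: 25…50 μm/a bracket r_corr ⇒ C3

C3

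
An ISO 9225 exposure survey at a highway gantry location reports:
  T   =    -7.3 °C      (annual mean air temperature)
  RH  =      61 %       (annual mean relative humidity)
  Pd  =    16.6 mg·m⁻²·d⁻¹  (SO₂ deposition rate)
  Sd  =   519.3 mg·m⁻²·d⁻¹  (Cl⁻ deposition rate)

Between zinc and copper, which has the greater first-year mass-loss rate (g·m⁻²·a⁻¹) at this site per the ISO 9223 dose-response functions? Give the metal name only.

zinc

zinc: f(T) = +0.038·(T−10) [T≤10 °C] = -0.6574
  sulphur-dioxide contribution → 0.3807 μm/a
  chloride contribution → 0.5411 μm/a
  ⇒ r_corr(zinc) = 0.9218 μm/a
  mass loss = 0.9218 μm/a × 7.14 g/cm³ = 6.582 g·m⁻²·a⁻¹
copper: temperature factor f = +0.126·(-17.3) = -2.1798
  sulphur-dioxide contribution → 0.04548 μm/a
  chloride contribution → 0.3485 μm/a
  ⇒ r_corr(copper) = 0.394 μm/a
  mass loss = 0.394 μm/a × 8.96 g/cm³ = 3.53 g·m⁻²·a⁻¹
Ordering by g·m⁻²·a⁻¹: zinc (6.58) > copper (3.53)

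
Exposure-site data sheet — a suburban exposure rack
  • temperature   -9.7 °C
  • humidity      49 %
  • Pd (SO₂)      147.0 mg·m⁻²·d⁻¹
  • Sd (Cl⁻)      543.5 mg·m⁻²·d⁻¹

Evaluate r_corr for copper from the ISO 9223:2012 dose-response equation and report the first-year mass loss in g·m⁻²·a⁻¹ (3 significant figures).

r_corr = 2.09 g·m⁻²·a⁻¹

copper: T≤10 °C ⇒ hinge +0.126·(-9.7−10) = -2.4822
  sulphur-dioxide contribution → 0.0292 μm/a
  chloride contribution → 0.2037 μm/a
  ⇒ r_corr(copper) = 0.2329 μm/a
Convert to mass loss: 0.2329 μm/a × 8.96 g/cm³ = 2.086 g·m⁻²·a⁻¹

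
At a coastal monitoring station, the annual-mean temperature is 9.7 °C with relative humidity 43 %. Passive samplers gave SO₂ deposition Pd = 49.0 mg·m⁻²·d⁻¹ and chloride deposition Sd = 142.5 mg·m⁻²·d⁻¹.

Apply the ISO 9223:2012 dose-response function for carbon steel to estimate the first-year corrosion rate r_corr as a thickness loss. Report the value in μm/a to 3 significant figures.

carbon steel: T≤10 °C ⇒ hinge +0.150·(9.7−10) = -0.0450
  sulphur-dioxide contribution → 30.26 μm/a
  chloride contribution → 13.45 μm/a
  ⇒ r_corr(carbon steel) = 43.71 μm/a

r_corr = 43.7 μm/a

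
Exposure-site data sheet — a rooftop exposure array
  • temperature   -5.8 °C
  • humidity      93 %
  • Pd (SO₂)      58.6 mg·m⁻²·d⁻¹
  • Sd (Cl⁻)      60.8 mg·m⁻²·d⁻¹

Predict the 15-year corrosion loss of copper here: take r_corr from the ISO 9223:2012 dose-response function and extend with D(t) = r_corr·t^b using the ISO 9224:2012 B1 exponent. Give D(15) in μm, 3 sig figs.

D(15) = 7.12 μm

copper: temperature factor f = +0.126·(-15.8) = -1.9908
  SO₂ term: 0.0053·58.6^0.26·exp(0.059·93-1.9908) = 0.5039
  Cl⁻ term: 0.01025·60.8^0.27·exp(0.036·93+0.049·-5.8) = 0.6652
  sum: 0.5039 + 0.6652 → r_corr = 1.169 μm/a
Long-term exponent b (ISO 9224 Table 2, B1) = 0.667
  D(15) = 1.169 × 15^0.667 = 1.169 × 6.088 = 7.117 μm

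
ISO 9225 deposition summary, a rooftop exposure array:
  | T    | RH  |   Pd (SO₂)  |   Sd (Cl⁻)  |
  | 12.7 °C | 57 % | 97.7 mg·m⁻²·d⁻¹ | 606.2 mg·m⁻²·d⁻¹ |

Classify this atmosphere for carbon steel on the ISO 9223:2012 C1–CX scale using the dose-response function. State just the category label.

C5

carbon steel: temperature factor f = -0.054·(2.7) = -0.1458
  sulphur-dioxide contribution → 51.82 μm/a
  chloride contribution → 59.07 μm/a
  total first-year rate 110.9 μm/a
ISO 9223 Table 2 (carbon steel): 80 < 111 ≤ 200 μm/a ⇒ C5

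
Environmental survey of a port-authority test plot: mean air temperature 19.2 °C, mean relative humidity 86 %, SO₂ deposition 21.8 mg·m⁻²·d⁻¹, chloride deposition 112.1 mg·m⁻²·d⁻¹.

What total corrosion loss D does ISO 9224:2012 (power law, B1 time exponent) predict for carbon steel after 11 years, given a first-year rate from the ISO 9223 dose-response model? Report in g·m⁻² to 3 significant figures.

D(11) = 2.75e+03 g·m⁻²

carbon steel: T>10 °C ⇒ hinge -0.054·(19.2−10) = -0.4968
  sulphur-dioxide contribution → 29.87 μm/a
  chloride contribution → 70.05 μm/a
  ⇒ r_corr(carbon steel) = 99.92 μm/a
Power-law: D(11) = r_corr · 11^0.523
  D(11) = 99.92 × 11^0.523 = 99.92 × 3.505 = 350.2 μm
  Mass loss = 350.2 μm × 7.85 g/cm³ = 2749 g·m⁻²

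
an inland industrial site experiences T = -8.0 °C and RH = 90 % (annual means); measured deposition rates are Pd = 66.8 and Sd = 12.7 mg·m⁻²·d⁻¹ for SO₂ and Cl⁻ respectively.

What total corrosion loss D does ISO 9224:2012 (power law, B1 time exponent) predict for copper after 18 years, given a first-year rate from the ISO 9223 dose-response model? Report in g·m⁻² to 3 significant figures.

copper: T≤10 °C ⇒ hinge +0.126·(-8.0−10) = -2.2680
  sulphur-dioxide contribution → 0.331 μm/a
  chloride contribution → 0.3513 μm/a
  total first-year rate 0.6823 μm/a
Long-term exponent b (ISO 9224 Table 2, B1) = 0.667
  D(18) = 0.6823 × 18^0.667 = 0.6823 × 6.875 = 4.691 μm
  Mass loss = 4.691 μm × 8.96 g/cm³ = 42.03 g·m⁻²

D(18) = 42.0 g·m⁻²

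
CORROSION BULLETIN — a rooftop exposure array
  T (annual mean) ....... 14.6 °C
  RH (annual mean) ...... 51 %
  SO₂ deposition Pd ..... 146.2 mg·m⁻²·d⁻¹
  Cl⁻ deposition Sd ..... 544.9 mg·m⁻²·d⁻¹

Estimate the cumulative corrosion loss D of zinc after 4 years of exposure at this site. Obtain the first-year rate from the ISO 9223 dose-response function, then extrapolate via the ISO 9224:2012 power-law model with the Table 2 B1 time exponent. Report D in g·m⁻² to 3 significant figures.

zinc: T>10 °C ⇒ hinge -0.071·(14.6−10) = -0.3266
  Pd branch = 0.0129·Pd^0.44·e^(0.046·RH+f) = 0.8713 μm/a
  Sd branch = 0.0175·Sd^0.57·e^(0.008·RH+0.085·T) = 3.303 μm/a
  sum: 0.8713 + 3.303 → r_corr = 4.174 μm/a
Long-term exponent b (ISO 9224 Table 2, B1) = 0.813
  D(4) = 4.174 × 4^0.813 = 4.174 × 3.087 = 12.88 μm
  Mass loss = 12.88 μm × 7.14 g/cm³ = 91.99 g·m⁻²

D(4) = 92.0 g·m⁻²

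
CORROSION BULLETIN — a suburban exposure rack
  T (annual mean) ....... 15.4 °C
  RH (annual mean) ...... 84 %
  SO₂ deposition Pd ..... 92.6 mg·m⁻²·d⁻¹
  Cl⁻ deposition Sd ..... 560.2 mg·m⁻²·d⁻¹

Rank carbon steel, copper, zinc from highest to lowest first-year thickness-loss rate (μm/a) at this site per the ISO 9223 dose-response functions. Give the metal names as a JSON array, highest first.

["carbon steel", "zinc", "copper"]

carbon steel: temperature factor f = -0.054·(5.4) = -0.2916
  SO₂ term: 1.77·92.6^0.52·exp(0.02·84-0.2916) = 74.75
  Sd branch = 0.102·Sd^0.62·e^(0.033·RH+0.04·T) = 152.7 μm/a
  sum: 74.75 + 152.7 → r_corr = 227.5 μm/a
copper: T>10 °C ⇒ hinge -0.080·(15.4−10) = -0.4320
  SO₂ term: 0.0053·92.6^0.26·exp(0.059·84-0.4320) = 1.586
  Sd branch = 0.01025·Sd^0.27·e^(0.036·RH+0.049·T) = 2.476 μm/a
  r_corr = 1.586 + 2.476 = 4.062 μm/a
zinc: f(T) = -0.071·(T−10) [T>10 °C] = -0.3834
  Pd branch = 0.0129·Pd^0.44·e^(0.046·RH+f) = 3.073 μm/a
  Sd branch = 0.0175·Sd^0.57·e^(0.008·RH+0.085·T) = 4.677 μm/a
  r_corr = 3.073 + 4.677 = 7.749 μm/a
Ordering by μm/a: carbon steel (227) > zinc (7.75) > copper (4.06)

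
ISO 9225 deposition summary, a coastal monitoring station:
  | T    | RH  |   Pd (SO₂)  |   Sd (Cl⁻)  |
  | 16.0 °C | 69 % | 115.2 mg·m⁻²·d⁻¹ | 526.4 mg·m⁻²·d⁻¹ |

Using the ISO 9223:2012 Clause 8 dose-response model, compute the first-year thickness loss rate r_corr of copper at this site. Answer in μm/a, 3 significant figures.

copper: f(T) = -0.080·(T−10) [T>10 °C] = -0.4800
  Pd branch = 0.0053·Pd^0.26·e^(0.059·RH+f) = 0.6604 μm/a
  Cl⁻ term: 0.01025·526.4^0.27·exp(0.036·69+0.049·16.0) = 1.461
  r_corr = 0.6604 + 1.461 = 2.122 μm/a

r_corr = 2.12 μm/a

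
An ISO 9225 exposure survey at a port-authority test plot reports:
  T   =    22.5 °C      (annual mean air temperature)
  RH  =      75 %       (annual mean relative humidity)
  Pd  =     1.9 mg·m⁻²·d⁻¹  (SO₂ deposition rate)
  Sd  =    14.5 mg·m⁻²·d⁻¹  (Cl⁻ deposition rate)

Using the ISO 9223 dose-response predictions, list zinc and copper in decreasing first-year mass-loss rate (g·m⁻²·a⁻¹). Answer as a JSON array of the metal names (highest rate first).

zinc: temperature factor f = -0.071·(12.5) = -0.8875
  SO₂ term: 0.0129·1.9^0.44·exp(0.046·75-0.8875) = 0.2219
  Sd branch = 0.0175·Sd^0.57·e^(0.008·RH+0.085·T) = 0.9912 μm/a
  sum: 0.2219 + 0.9912 → r_corr = 1.213 μm/a
  mass loss = 1.213 μm/a × 7.14 g/cm³ = 8.662 g·m⁻²·a⁻¹
copper: f(T) = -0.080·(T−10) [T>10 °C] = -1.0000
  SO₂ term: 0.0053·1.9^0.26·exp(0.059·75-1.0000) = 0.1924
  Sd branch = 0.01025·Sd^0.27·e^(0.036·RH+0.049·T) = 0.9456 μm/a
  r_corr = 0.1924 + 0.9456 = 1.138 μm/a
  mass loss = 1.138 μm/a × 8.96 g/cm³ = 10.2 g·m⁻²·a⁻¹
Ordering by g·m⁻²·a⁻¹: copper (10.2) > zinc (8.66)

["copper", "zinc"]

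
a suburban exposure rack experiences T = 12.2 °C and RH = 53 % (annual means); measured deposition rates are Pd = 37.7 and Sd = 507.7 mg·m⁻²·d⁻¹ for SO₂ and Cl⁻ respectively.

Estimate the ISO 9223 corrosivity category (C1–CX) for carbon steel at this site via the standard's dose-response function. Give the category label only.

carbon steel: T>10 °C ⇒ hinge -0.054·(12.2−10) = -0.1188
  SO₂ term: 1.77·37.7^0.52·exp(0.02·53-0.1188) = 29.95
  Cl⁻ term: 0.102·507.7^0.62·exp(0.033·53+0.04·12.2) = 45.46
  r_corr = 29.95 + 45.46 = 75.41 μm/a
ISO 9223 Table 2 (carbon steel): 50 < 75.4 ≤ 80 μm/a ⇒ C4

C4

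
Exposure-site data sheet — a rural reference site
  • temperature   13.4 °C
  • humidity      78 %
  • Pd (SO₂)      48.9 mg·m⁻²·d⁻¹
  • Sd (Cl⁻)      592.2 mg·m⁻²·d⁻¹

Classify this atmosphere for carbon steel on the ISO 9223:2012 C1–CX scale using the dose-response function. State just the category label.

C5

carbon steel: T>10 °C ⇒ hinge -0.054·(13.4−10) = -0.1836
  Pd branch = 1.77·Pd^0.52·e^(0.02·RH+f) = 52.99 μm/a
  Sd branch = 0.102·Sd^0.62·e^(0.033·RH+0.04·T) = 119.7 μm/a
  r_corr = 52.99 + 119.7 = 172.7 μm/a
ISO 9223 Table 2 (carbon steel): 80 < 173 ≤ 200 μm/a ⇒ C5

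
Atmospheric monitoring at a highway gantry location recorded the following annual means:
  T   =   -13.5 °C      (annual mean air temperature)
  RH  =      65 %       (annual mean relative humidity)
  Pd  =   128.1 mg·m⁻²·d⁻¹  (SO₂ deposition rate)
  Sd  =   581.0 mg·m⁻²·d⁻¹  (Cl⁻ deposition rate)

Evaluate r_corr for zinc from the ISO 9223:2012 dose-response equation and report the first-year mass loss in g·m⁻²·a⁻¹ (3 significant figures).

r_corr = 8.85 g·m⁻²·a⁻¹

zinc: temperature factor f = +0.038·(-23.5) = -0.8930
  sulphur-dioxide contribution → 0.8884 μm/a
  chloride contribution → 0.3516 μm/a
  ⇒ r_corr(zinc) = 1.24 μm/a
Convert to mass loss: 1.24 μm/a × 7.14 g/cm³ = 8.854 g·m⁻²·a⁻¹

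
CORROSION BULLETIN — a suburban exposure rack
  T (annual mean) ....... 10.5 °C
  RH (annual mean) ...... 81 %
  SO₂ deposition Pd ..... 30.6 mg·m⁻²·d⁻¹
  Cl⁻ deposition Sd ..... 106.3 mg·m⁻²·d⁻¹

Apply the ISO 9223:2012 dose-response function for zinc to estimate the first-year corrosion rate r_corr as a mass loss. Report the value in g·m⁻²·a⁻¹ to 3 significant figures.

r_corr = 25.0 g·m⁻²·a⁻¹

zinc: temperature factor f = -0.071·(0.5) = -0.0355
  Pd branch = 0.0129·Pd^0.44·e^(0.046·RH+f) = 2.328 μm/a
  Sd branch = 0.0175·Sd^0.57·e^(0.008·RH+0.085·T) = 1.167 μm/a
  sum: 2.328 + 1.167 → r_corr = 3.496 μm/a
Convert to mass loss: 3.496 μm/a × 7.14 g/cm³ = 24.96 g·m⁻²·a⁻¹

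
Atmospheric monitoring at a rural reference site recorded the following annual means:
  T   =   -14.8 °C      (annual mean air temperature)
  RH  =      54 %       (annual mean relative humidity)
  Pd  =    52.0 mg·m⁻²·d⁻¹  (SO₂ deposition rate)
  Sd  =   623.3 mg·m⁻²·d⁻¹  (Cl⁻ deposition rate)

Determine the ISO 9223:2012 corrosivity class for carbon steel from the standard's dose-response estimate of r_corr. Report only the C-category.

carbon steel: f(T) = +0.150·(T−10) [T≤10 °C] = -3.7200
  SO₂ term: 1.77·52.0^0.52·exp(0.02·54-3.7200) = 0.9857
  Sd branch = 0.102·Sd^0.62·e^(0.033·RH+0.04·T) = 18.12 μm/a
  r_corr = 0.9857 + 18.12 = 19.1 μm/a
Category bounds: 1.3…25 μm/a bracket r_corr ⇒ C2

C2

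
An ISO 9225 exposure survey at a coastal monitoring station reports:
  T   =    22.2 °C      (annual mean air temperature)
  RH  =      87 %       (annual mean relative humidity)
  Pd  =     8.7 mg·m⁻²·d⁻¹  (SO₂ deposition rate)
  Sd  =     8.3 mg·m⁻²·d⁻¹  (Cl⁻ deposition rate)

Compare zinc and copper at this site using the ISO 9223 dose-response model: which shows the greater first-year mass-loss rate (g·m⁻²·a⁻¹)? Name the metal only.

zinc: f(T) = -0.071·(T−10) [T>10 °C] = -0.8662
  SO₂ term: 0.0129·8.7^0.44·exp(0.046·87-0.8662) = 0.7688
  Cl⁻ term: 0.0175·8.3^0.57·exp(0.008·87+0.085·22.2) = 0.7739
  r_corr = 0.7688 + 0.7739 = 1.543 μm/a
  mass loss = 1.543 μm/a × 7.14 g/cm³ = 11.02 g·m⁻²·a⁻¹
copper: f(T) = -0.080·(T−10) [T>10 °C] = -0.9760
  Pd branch = 0.0053·Pd^0.26·e^(0.059·RH+f) = 0.5942 μm/a
  Sd branch = 0.01025·Sd^0.27·e^(0.036·RH+0.049·T) = 1.235 μm/a
  r_corr = 0.5942 + 1.235 = 1.829 μm/a
  mass loss = 1.829 μm/a × 8.96 g/cm³ = 16.39 g·m⁻²·a⁻¹
Ordering by g·m⁻²·a⁻¹: copper (16.4) > zinc (11)

copper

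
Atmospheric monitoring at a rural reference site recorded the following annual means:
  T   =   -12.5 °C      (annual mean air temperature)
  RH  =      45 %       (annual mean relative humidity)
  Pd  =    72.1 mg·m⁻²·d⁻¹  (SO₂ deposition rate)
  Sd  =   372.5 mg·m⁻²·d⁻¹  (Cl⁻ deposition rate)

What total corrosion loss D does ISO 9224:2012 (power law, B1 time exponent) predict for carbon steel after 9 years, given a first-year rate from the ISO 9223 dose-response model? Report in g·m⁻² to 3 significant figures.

D(9) = 300 g·m⁻²

carbon steel: T≤10 °C ⇒ hinge +0.150·(-12.5−10) = -3.3750
  SO₂ term: 1.77·72.1^0.52·exp(0.02·45-3.3750) = 1.378
  Sd branch = 0.102·Sd^0.62·e^(0.033·RH+0.04·T) = 10.73 μm/a
  sum: 1.378 + 10.73 → r_corr = 12.1 μm/a
Long-term exponent b (ISO 9224 Table 2, B1) = 0.523
  D(9) = 12.1 × 9^0.523 = 12.1 × 3.156 = 38.2 μm
  Mass loss = 38.2 μm × 7.85 g/cm³ = 299.8 g·m⁻²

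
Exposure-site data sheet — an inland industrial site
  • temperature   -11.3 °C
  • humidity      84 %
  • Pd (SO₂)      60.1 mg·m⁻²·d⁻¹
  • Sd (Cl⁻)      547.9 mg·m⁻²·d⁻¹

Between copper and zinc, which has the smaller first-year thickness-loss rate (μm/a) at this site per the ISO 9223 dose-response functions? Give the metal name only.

copper: T≤10 °C ⇒ hinge +0.126·(-11.3−10) = -2.6838
  sulphur-dioxide contribution → 0.1491 μm/a
  chloride contribution → 0.6653 μm/a
  ⇒ r_corr(copper) = 0.8144 μm/a
zinc: T≤10 °C ⇒ hinge +0.038·(-11.3−10) = -0.8094
  sulphur-dioxide contribution → 1.659 μm/a
  chloride contribution → 0.4773 μm/a
  total first-year rate 2.136 μm/a
Ordering by μm/a: zinc (2.14) > copper (0.814)

copper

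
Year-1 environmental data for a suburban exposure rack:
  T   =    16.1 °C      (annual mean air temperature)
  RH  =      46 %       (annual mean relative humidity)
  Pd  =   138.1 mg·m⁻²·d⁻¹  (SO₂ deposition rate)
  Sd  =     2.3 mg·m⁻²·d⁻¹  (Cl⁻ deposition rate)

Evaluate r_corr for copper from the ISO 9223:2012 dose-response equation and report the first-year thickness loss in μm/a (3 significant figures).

r_corr = 0.325 μm/a

copper: T>10 °C ⇒ hinge -0.080·(16.1−10) = -0.4880
  SO₂ term: 0.0053·138.1^0.26·exp(0.059·46-0.4880) = 0.1768
  Cl⁻ term: 0.01025·2.3^0.27·exp(0.036·46+0.049·16.1) = 0.148
  r_corr = 0.1768 + 0.148 = 0.3248 μm/a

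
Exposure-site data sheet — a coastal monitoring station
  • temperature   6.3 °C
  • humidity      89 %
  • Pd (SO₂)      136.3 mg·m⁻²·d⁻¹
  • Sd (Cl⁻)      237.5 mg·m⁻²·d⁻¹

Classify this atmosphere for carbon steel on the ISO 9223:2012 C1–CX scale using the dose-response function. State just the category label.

C5

carbon steel: temperature factor f = +0.150·(-3.7) = -0.5550
  sulphur-dioxide contribution → 77.61 μm/a
  chloride contribution → 73.53 μm/a
  total first-year rate 151.1 μm/a
ISO 9223 Table 2 (carbon steel): 80 < 151 ≤ 200 μm/a ⇒ C5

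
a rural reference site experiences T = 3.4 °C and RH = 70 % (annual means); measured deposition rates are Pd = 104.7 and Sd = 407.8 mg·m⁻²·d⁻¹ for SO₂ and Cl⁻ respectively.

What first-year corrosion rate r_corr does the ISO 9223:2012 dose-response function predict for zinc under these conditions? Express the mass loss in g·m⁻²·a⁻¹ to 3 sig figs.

zinc: f(T) = +0.038·(T−10) [T≤10 °C] = -0.2508
  SO₂ term: 0.0129·104.7^0.44·exp(0.046·70-0.2508) = 1.945
  Cl⁻ term: 0.0175·407.8^0.57·exp(0.008·70+0.085·3.4) = 1.258
  sum: 1.945 + 1.258 → r_corr = 3.203 μm/a
Convert to mass loss: 3.203 μm/a × 7.14 g/cm³ = 22.87 g·m⁻²·a⁻¹

r_corr = 22.9 g·m⁻²·a⁻¹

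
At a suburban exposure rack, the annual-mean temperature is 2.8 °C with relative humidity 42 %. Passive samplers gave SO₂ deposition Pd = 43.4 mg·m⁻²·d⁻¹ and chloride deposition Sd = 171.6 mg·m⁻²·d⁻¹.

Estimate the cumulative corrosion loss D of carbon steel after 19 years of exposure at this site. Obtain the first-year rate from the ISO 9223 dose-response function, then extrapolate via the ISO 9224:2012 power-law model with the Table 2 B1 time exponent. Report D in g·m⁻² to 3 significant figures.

D(19) = 768 g·m⁻²

carbon steel: temperature factor f = +0.150·(-7.2) = -1.0800
  Pd branch = 1.77·Pd^0.52·e^(0.02·RH+f) = 9.891 μm/a
  Cl⁻ term: 0.102·171.6^0.62·exp(0.033·42+0.04·2.8) = 11.08
  r_corr = 9.891 + 11.08 = 20.97 μm/a
Power-law: D(19) = r_corr · 19^0.523
  D(19) = 20.97 × 19^0.523 = 20.97 × 4.664 = 97.82 μm
  Mass loss = 97.82 μm × 7.85 g/cm³ = 767.9 g·m⁻²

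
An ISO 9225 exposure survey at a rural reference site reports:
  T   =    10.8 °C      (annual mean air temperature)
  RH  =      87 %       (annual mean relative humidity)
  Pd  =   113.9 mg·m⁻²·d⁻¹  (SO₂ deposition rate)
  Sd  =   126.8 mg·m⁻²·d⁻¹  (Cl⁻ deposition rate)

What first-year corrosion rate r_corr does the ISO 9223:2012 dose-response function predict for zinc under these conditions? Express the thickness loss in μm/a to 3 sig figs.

r_corr = 6.75 μm/a

zinc: T>10 °C ⇒ hinge -0.071·(10.8−10) = -0.0568
  SO₂ term: 0.0129·113.9^0.44·exp(0.046·87-0.0568) = 5.356
  Sd branch = 0.0175·Sd^0.57·e^(0.008·RH+0.085·T) = 1.389 μm/a
  r_corr = 5.356 + 1.389 = 6.745 μm/a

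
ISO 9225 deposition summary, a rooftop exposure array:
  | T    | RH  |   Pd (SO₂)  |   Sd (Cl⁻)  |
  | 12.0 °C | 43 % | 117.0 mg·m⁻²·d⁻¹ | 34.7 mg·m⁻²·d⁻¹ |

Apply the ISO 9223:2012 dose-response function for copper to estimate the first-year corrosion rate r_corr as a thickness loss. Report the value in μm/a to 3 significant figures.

copper: T>10 °C ⇒ hinge -0.080·(12.0−10) = -0.1600
  Pd branch = 0.0053·Pd^0.26·e^(0.059·RH+f) = 0.1969 μm/a
  Cl⁻ term: 0.01025·34.7^0.27·exp(0.036·43+0.049·12.0) = 0.2261
  sum: 0.1969 + 0.2261 → r_corr = 0.423 μm/a

r_corr = 0.423 μm/a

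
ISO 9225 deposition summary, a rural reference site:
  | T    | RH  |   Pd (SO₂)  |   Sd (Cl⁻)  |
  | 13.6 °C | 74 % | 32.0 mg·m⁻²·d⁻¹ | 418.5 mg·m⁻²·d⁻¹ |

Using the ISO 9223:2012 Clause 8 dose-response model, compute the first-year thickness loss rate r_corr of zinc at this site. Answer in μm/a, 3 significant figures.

zinc: temperature factor f = -0.071·(3.6) = -0.2556
  Pd branch = 0.0129·Pd^0.44·e^(0.046·RH+f) = 1.381 μm/a
  Cl⁻ term: 0.0175·418.5^0.57·exp(0.008·74+0.085·13.6) = 3.137
  sum: 1.381 + 3.137 → r_corr = 4.518 μm/a

r_corr = 4.52 μm/a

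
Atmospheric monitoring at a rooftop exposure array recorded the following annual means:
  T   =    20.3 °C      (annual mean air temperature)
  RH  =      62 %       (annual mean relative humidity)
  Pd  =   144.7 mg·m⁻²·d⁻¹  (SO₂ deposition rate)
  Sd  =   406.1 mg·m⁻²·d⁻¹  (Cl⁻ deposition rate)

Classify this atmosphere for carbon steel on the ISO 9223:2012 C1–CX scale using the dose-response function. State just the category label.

C5

carbon steel: f(T) = -0.054·(T−10) [T>10 °C] = -0.5562
  sulphur-dioxide contribution → 46.6 μm/a
  chloride contribution → 73.65 μm/a
  total first-year rate 120.2 μm/a
ISO 9223 Table 2 (carbon steel): 80 < 120 ≤ 200 μm/a ⇒ C5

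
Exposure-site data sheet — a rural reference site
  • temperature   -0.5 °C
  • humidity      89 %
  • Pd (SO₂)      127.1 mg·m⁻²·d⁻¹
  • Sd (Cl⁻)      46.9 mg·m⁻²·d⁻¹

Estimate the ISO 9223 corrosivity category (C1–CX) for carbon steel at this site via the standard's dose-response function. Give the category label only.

C3

carbon steel: f(T) = +0.150·(T−10) [T≤10 °C] = -1.5750
  Pd branch = 1.77·Pd^0.52·e^(0.02·RH+f) = 26.99 μm/a
  Sd branch = 0.102·Sd^0.62·e^(0.033·RH+0.04·T) = 20.49 μm/a
  sum: 26.99 + 20.49 → r_corr = 47.48 μm/a
ISO 9223 Table 2 (carbon steel): 25 < 47.5 ≤ 50 μm/a ⇒ C3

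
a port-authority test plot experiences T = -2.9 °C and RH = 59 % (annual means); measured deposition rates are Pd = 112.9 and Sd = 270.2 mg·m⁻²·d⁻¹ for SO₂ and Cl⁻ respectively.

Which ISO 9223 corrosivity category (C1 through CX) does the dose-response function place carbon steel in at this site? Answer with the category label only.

C3

carbon steel: T≤10 °C ⇒ hinge +0.150·(-2.9−10) = -1.9350
  SO₂ term: 1.77·112.9^0.52·exp(0.02·59-1.9350) = 9.716
  Sd branch = 0.102·Sd^0.62·e^(0.033·RH+0.04·T) = 20.49 μm/a
  sum: 9.716 + 20.49 → r_corr = 30.2 μm/a
Category bounds: 25…50 μm/a bracket r_corr ⇒ C3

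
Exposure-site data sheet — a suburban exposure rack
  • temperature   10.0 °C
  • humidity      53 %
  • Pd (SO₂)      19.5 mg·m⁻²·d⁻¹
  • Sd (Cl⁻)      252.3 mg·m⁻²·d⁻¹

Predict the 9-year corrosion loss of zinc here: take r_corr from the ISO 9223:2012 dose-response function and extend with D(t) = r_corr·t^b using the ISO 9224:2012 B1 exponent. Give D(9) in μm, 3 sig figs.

zinc: temperature factor f = +0.038·(0.0) = +0.0000
  Pd branch = 0.0129·Pd^0.44·e^(0.046·RH+f) = 0.5458 μm/a
  Cl⁻ term: 0.0175·252.3^0.57·exp(0.008·53+0.085·10.0) = 1.464
  sum: 0.5458 + 1.464 → r_corr = 2.009 μm/a
Long-term exponent b (ISO 9224 Table 2, B1) = 0.813
  D(9) = 2.009 × 9^0.813 = 2.009 × 5.968 = 11.99 μm

D(9) = 12.0 μm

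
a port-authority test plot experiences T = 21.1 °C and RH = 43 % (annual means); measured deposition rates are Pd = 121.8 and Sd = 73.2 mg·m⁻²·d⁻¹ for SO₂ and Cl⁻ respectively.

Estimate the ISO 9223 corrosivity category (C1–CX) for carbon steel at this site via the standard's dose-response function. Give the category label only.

carbon steel: f(T) = -0.054·(T−10) [T>10 °C] = -0.5994
  Pd branch = 1.77·Pd^0.52·e^(0.02·RH+f) = 27.91 μm/a
  Cl⁻ term: 0.102·73.2^0.62·exp(0.033·43+0.04·21.1) = 14.04
  sum: 27.91 + 14.04 → r_corr = 41.95 μm/a
Category bounds: 25…50 μm/a bracket r_corr ⇒ C3

C3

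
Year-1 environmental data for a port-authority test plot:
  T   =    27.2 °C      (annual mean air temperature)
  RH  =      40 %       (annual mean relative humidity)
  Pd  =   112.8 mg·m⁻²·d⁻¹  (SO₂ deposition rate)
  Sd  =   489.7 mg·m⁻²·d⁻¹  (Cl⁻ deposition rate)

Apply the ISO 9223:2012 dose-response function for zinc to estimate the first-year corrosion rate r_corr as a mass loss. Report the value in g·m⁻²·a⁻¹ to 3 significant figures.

r_corr = 60.7 g·m⁻²·a⁻¹

zinc: T>10 °C ⇒ hinge -0.071·(27.2−10) = -1.2212
  sulphur-dioxide contribution → 0.1916 μm/a
  chloride contribution → 8.305 μm/a
  total first-year rate 8.497 μm/a
Convert to mass loss: 8.497 μm/a × 7.14 g/cm³ = 60.67 g·m⁻²·a⁻¹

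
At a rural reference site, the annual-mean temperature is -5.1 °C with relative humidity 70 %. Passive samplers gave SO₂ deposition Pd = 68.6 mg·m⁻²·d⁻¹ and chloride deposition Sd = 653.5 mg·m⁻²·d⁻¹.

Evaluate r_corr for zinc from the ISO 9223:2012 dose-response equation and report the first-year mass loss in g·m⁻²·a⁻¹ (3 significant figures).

zinc: f(T) = +0.038·(T−10) [T≤10 °C] = -0.5738
  Pd branch = 0.0129·Pd^0.44·e^(0.046·RH+f) = 1.169 μm/a
  Cl⁻ term: 0.0175·653.5^0.57·exp(0.008·70+0.085·-5.1) = 0.7992
  sum: 1.169 + 0.7992 → r_corr = 1.968 μm/a
Convert to mass loss: 1.968 μm/a × 7.14 g/cm³ = 14.05 g·m⁻²·a⁻¹

r_corr = 14.1 g·m⁻²·a⁻¹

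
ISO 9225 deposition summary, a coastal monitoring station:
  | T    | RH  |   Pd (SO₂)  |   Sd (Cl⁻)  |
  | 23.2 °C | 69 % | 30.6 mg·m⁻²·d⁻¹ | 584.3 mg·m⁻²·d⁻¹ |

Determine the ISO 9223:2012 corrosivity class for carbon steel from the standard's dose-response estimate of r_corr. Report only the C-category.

carbon steel: f(T) = -0.054·(T−10) [T>10 °C] = -0.7128
  sulphur-dioxide contribution → 20.43 μm/a
  chloride contribution → 130.6 μm/a
  ⇒ r_corr(carbon steel) = 151 μm/a
Category bounds: 80…200 μm/a bracket r_corr ⇒ C5

C5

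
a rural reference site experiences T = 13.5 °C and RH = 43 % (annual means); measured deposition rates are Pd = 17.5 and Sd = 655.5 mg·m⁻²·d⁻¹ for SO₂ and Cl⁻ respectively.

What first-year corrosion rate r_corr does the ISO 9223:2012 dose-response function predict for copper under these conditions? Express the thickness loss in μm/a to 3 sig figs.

copper: T>10 °C ⇒ hinge -0.080·(13.5−10) = -0.2800
  Pd branch = 0.0053·Pd^0.26·e^(0.059·RH+f) = 0.1066 μm/a
  Cl⁻ term: 0.01025·655.5^0.27·exp(0.036·43+0.049·13.5) = 0.538
  sum: 0.1066 + 0.538 → r_corr = 0.6446 μm/a

r_corr = 0.645 μm/a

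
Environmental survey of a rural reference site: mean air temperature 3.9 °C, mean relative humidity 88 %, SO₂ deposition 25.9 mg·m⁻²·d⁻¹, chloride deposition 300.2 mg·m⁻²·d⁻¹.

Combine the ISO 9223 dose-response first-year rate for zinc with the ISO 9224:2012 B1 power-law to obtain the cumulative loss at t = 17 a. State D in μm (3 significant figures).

zinc: f(T) = +0.038·(T−10) [T≤10 °C] = -0.2318
  Pd branch = 0.0129·Pd^0.44·e^(0.046·RH+f) = 2.454 μm/a
  Cl⁻ term: 0.0175·300.2^0.57·exp(0.008·88+0.085·3.9) = 1.273
  sum: 2.454 + 1.273 → r_corr = 3.727 μm/a
ISO 9224: D(t) = r_corr · t^b with b = 0.813 (zinc, B1)
  D(17) = 3.727 × 17^0.813 = 3.727 × 10.01 = 37.3 μm

D(17) = 37.3 μm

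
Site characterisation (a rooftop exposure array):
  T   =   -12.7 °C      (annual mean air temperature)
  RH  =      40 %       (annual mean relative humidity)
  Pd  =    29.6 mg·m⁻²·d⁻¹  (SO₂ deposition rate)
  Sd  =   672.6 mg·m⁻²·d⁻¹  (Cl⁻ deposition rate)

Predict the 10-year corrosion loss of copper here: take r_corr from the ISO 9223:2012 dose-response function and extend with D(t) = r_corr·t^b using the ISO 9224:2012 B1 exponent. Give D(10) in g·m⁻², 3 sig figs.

copper: f(T) = +0.126·(T−10) [T≤10 °C] = -2.8602
  SO₂ term: 0.0053·29.6^0.26·exp(0.059·40-2.8602) = 0.007755
  Cl⁻ term: 0.01025·672.6^0.27·exp(0.036·40+0.049·-12.7) = 0.1347
  sum: 0.007755 + 0.1347 → r_corr = 0.1424 μm/a
ISO 9224: D(t) = r_corr · t^b with b = 0.667 (copper, B1)
  D(10) = 0.1424 × 10^0.667 = 0.1424 × 4.645 = 0.6617 μm
  Mass loss = 0.6617 μm × 8.96 g/cm³ = 5.929 g·m⁻²

D(10) = 5.93 g·m⁻²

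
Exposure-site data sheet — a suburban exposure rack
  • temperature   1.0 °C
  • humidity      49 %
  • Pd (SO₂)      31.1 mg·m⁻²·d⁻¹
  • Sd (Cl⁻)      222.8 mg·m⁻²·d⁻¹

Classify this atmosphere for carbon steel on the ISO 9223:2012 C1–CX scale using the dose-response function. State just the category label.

C2

carbon steel: T≤10 °C ⇒ hinge +0.150·(1.0−10) = -1.3500
  Pd branch = 1.77·Pd^0.52·e^(0.02·RH+f) = 7.303 μm/a
  Sd branch = 0.102·Sd^0.62·e^(0.033·RH+0.04·T) = 15.27 μm/a
  sum: 7.303 + 15.27 → r_corr = 22.58 μm/a
22.6 μm/a falls in (1.3, 25] for carbon steel → category C2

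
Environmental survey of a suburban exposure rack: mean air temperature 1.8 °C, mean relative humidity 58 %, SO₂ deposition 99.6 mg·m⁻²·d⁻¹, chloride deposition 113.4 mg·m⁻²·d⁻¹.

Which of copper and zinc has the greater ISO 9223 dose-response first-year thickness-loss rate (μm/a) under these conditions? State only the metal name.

copper: T≤10 °C ⇒ hinge +0.126·(1.8−10) = -1.0332
  SO₂ term: 0.0053·99.6^0.26·exp(0.059·58-1.0332) = 0.1911
  Sd branch = 0.01025·Sd^0.27·e^(0.036·RH+0.049·T) = 0.324 μm/a
  r_corr = 0.1911 + 0.324 = 0.5151 μm/a
zinc: temperature factor f = +0.038·(-8.2) = -0.3116
  SO₂ term: 0.0129·99.6^0.44·exp(0.046·58-0.3116) = 1.031
  Sd branch = 0.0175·Sd^0.57·e^(0.008·RH+0.085·T) = 0.481 μm/a
  sum: 1.031 + 0.481 → r_corr = 1.512 μm/a
Ordering by μm/a: zinc (1.51) > copper (0.515)

zinc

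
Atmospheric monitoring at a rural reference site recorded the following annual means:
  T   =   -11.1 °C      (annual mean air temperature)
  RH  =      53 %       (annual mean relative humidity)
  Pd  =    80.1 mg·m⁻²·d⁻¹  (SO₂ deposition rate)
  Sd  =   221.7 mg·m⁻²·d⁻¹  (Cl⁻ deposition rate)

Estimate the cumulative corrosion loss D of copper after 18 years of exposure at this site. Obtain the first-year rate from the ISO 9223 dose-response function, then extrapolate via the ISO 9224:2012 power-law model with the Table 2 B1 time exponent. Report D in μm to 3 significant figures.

copper: temperature factor f = +0.126·(-21.1) = -2.6586
  Pd branch = 0.0053·Pd^0.26·e^(0.059·RH+f) = 0.02646 μm/a
  Sd branch = 0.01025·Sd^0.27·e^(0.036·RH+0.049·T) = 0.1724 μm/a
  r_corr = 0.02646 + 0.1724 = 0.1988 μm/a
Power-law: D(18) = r_corr · 18^0.667
  D(18) = 0.1988 × 18^0.667 = 0.1988 × 6.875 = 1.367 μm

D(18) = 1.37 μm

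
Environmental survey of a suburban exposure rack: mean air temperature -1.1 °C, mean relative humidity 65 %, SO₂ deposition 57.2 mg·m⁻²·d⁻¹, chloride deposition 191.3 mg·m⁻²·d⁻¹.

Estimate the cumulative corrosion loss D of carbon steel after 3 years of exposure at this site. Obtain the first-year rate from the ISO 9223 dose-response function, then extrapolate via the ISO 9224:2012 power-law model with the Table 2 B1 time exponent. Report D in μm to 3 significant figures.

carbon steel: f(T) = +0.150·(T−10) [T≤10 °C] = -1.6650
  sulphur-dioxide contribution → 10.08 μm/a
  chloride contribution → 21.66 μm/a
  total first-year rate 31.74 μm/a
Long-term exponent b (ISO 9224 Table 2, B1) = 0.523
  D(3) = 31.74 × 3^0.523 = 31.74 × 1.776 = 56.38 μm

D(3) = 56.4 μm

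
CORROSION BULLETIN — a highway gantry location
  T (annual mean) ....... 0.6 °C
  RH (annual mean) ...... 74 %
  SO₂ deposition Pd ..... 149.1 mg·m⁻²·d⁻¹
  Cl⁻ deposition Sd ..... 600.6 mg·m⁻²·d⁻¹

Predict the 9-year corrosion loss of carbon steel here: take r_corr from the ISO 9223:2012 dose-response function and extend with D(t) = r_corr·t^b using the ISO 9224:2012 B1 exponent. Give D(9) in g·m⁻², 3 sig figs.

carbon steel: f(T) = +0.150·(T−10) [T≤10 °C] = -1.4100
  sulphur-dioxide contribution → 25.62 μm/a
  chloride contribution → 63.43 μm/a
  total first-year rate 89.05 μm/a
ISO 9224: D(t) = r_corr · t^b with b = 0.523 (carbon steel, B1)
  D(9) = 89.05 × 9^0.523 = 89.05 × 3.156 = 281 μm
  Mass loss = 281 μm × 7.85 g/cm³ = 2206 g·m⁻²

D(9) = 2.21e+03 g·m⁻²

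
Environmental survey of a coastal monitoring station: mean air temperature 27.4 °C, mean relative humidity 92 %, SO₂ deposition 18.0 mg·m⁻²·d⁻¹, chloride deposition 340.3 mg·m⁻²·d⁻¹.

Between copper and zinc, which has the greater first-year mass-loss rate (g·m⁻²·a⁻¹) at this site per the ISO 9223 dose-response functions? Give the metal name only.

zinc

copper: T>10 °C ⇒ hinge -0.080·(27.4−10) = -1.3920
  SO₂ term: 0.0053·18.0^0.26·exp(0.059·92-1.3920) = 0.636
  Sd branch = 0.01025·Sd^0.27·e^(0.036·RH+0.049·T) = 5.197 μm/a
  sum: 0.636 + 5.197 → r_corr = 5.833 μm/a
  mass loss = 5.833 μm/a × 8.96 g/cm³ = 52.27 g·m⁻²·a⁻¹
zinc: temperature factor f = -0.071·(17.4) = -1.2354
  Pd branch = 0.0129·Pd^0.44·e^(0.046·RH+f) = 0.9211 μm/a
  Sd branch = 0.0175·Sd^0.57·e^(0.008·RH+0.085·T) = 10.41 μm/a
  sum: 0.9211 + 10.41 → r_corr = 11.33 μm/a
  mass loss = 11.33 μm/a × 7.14 g/cm³ = 80.88 g·m⁻²·a⁻¹
Ordering by g·m⁻²·a⁻¹: zinc (80.9) > copper (52.3)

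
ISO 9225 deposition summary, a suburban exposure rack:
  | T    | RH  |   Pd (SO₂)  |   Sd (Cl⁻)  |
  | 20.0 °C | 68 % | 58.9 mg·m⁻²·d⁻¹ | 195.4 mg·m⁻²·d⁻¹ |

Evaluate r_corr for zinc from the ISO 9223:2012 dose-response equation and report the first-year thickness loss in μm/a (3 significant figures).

r_corr = 4.21 μm/a

zinc: T>10 °C ⇒ hinge -0.071·(20.0−10) = -0.7100
  SO₂ term: 0.0129·58.9^0.44·exp(0.046·68-0.7100) = 0.8701
  Sd branch = 0.0175·Sd^0.57·e^(0.008·RH+0.085·T) = 3.338 μm/a
  sum: 0.8701 + 3.338 → r_corr = 4.208 μm/a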